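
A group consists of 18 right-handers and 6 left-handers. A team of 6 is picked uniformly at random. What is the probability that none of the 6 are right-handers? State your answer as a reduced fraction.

1/134596

There are C(24,6) = 134596 possible selections.
Selections with no right-handers (all left-handers): C(6,6) = 1.
Probability = 1/134596.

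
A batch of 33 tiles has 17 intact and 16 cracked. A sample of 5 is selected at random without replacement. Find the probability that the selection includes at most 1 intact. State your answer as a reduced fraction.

8827/59334

There are C(33,5) = 237336 ways to choose the 5.
Favorable selections (at most 1 intact): C(17,0)·C(16,5) + C(17,1)·C(16,4) = 4368 + 30940 = 35308.
Probability = 35308/237336 = 8827/59334.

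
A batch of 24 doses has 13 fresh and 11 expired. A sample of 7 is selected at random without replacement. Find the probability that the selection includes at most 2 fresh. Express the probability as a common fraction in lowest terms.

107/874

There are C(24,7) = 346104 ways to choose the 7.
Favorable selections (at most 2 fresh): C(13,0)·C(11,7) + C(13,1)·C(11,6) + C(13,2)·C(11,5) = 330 + 6006 + 36036 = 42372.
Probability = 42372/346104 = 107/874.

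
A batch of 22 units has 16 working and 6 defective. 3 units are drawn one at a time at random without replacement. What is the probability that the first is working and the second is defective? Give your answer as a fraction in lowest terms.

Multiply the conditional probabilities at each draw: 16/22 · 6/21 = 96/462 = 16/77.

16/77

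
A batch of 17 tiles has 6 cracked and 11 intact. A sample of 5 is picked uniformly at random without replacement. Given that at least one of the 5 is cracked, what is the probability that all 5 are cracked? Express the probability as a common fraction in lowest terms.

Work in counts. Selections with at least one cracked: C(17,5) − C(11,5) = 6188 − 462 = 5726.
Of those, selections where all 5 are cracked: C(6,5) = 6.
Conditional probability = 6/5726 = 3/2863.

3/2863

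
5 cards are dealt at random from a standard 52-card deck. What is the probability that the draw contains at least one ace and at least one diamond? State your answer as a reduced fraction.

229297/866320

There are C(52,5) = 2598960 possible draws.
By inclusion-exclusion on the complements, draws missing all aces or all diamonds: C(48,5) + C(39,5) − C(36,5) = 1712304 + 575757 − 376992 = 1911069.
So draws with at least one of each: 2598960 − 1911069 = 687891, probability 687891/2598960 = 229297/866320.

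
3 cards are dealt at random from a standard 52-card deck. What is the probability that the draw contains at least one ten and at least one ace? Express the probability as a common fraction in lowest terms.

188/5525

There are C(52,3) = 22100 possible draws.
By inclusion-exclusion on the complements, draws missing all tens or all aces: C(48,3) + C(48,3) − C(44,3) = 17296 + 17296 − 13244 = 21348.
So draws with at least one of each: 22100 − 21348 = 752, probability 752/22100 = 188/5525.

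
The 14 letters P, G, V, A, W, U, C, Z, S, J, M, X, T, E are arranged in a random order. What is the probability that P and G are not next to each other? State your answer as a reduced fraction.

There are 14! = 87178291200 arrangements.
Arrangements with P and G adjacent: 2·13! = 12454041600.
So not adjacent: 87178291200 − 12454041600 = 74724249600, probability 74724249600/87178291200 = 6/7.

6/7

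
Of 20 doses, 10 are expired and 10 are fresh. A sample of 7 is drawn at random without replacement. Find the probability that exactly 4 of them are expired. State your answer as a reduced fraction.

There are C(20,7) = 77520 ways to choose 7 from 20.
Selections with exactly 4 expired: choose 4 of the 10 expired and 3 of the 10 fresh, C(10,4)·C(10,3) = 210·120 = 25200.
Probability = 25200/77520 = 105/323.

105/323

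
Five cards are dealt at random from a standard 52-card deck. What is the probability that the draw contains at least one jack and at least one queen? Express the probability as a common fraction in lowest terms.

There are C(52,5) = 2598960 possible draws.
By inclusion-exclusion on the complements, draws missing all jacks or all queens: C(48,5) + C(48,5) − C(44,5) = 1712304 + 1712304 − 1086008 = 2338600.
So draws with at least one of each: 2598960 − 2338600 = 260360, probability 260360/2598960 = 6509/64974.

6509/64974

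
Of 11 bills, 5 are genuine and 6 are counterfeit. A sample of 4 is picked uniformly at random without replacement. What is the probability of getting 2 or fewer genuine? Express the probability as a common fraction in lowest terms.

53/66

There are C(11,4) = 330 ways to choose the 4.
Favorable selections (2 or fewer genuine): C(5,0)·C(6,4) + C(5,1)·C(6,3) + C(5,2)·C(6,2) = 15 + 100 + 150 = 265.
Probability = 265/330 = 53/66.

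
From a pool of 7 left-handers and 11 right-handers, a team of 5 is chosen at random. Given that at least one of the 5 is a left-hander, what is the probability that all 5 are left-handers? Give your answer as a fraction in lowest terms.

1/386

Work in counts. Selections with at least one left-hander: C(18,5) − C(11,5) = 8568 − 462 = 8106.
Of those, selections where all 5 are left-handers: C(7,5) = 21.
Conditional probability = 21/8106 = 1/386.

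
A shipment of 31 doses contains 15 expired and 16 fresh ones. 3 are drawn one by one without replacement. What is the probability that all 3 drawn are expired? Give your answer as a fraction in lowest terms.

Multiply the conditional probabilities at each draw: 15/31 · 14/30 · 13/29 = 2730/26970 = 91/899.

91/899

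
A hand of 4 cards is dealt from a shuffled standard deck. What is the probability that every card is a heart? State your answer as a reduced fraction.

There are C(52,4) = 270725 possible 4-card hands.
Hands that are all hearts: C(13,4) = 715.
Probability = 715/270725 = 11/4165.

11/4165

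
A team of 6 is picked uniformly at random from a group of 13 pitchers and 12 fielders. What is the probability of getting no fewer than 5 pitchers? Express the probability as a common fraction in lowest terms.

78/805

There are C(25,6) = 177100 ways to choose the 6.
Favorable selections (no fewer than 5 pitchers): C(13,5)·C(12,1) + C(13,6)·C(12,0) = 15444 + 1716 = 17160.
Probability = 17160/177100 = 78/805.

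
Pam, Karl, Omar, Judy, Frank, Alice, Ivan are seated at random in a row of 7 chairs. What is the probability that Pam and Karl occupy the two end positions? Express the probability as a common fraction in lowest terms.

1/21

There are 7! = 5040 arrangements.
Place Pam and Karl at the ends in 2 ways, arrange the remaining 5 in 5! = 120 ways: 2·120 = 240.
Probability = 240/5040 = 1/21.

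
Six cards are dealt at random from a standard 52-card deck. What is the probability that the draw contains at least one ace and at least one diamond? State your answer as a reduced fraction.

There are C(52,6) = 20358520 possible draws.
By inclusion-exclusion on the complements, draws missing all aces or all diamonds: C(48,6) + C(39,6) − C(36,6) = 12271512 + 3262623 − 1947792 = 13586343.
So draws with at least one of each: 20358520 − 13586343 = 6772177, probability 6772177/20358520.

6772177/20358520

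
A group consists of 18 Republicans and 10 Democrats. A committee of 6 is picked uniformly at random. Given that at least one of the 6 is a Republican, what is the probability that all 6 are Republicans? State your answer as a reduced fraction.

442/8965

Work in counts. Selections with at least one Republican: C(28,6) − C(10,6) = 376740 − 210 = 376530.
Of those, selections where all 6 are Republicans: C(18,6) = 18564.
Conditional probability = 18564/376530 = 442/8965.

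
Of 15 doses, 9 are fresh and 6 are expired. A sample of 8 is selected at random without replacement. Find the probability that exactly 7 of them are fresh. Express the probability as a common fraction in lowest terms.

24/715

There are C(15,8) = 6435 ways to choose 8 from 15.
Selections with exactly 7 fresh: choose 7 of the 9 fresh and 1 of the 6 expired, C(9,7)·C(6,1) = 36·6 = 216.
Probability = 216/6435 = 24/715.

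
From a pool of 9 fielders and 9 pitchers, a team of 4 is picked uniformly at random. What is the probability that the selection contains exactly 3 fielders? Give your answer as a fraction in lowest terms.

There are C(18,4) = 3060 ways to choose 4 from 18.
Selections with exactly 3 fielders: choose 3 of the 9 fielders and 1 of the 9 pitchers, C(9,3)·C(9,1) = 84·9 = 756.
Probability = 756/3060 = 21/85.

21/85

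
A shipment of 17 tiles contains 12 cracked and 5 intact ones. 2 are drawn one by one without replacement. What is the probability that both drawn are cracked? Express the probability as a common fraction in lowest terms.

Multiply the conditional probabilities at each draw: 12/17 · 11/16 = 132/272 = 33/68.

33/68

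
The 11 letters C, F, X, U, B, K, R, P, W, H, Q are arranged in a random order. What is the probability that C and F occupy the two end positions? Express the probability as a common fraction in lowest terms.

1/55

There are 11! = 39916800 arrangements.
Place C and F at the ends in 2 ways, arrange the remaining 9 in 9! = 362880 ways: 2·362880 = 725760.
Probability = 725760/39916800 = 1/55.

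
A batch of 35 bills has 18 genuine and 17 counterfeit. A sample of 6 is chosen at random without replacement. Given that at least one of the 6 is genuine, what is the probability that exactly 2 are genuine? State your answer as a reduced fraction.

Work in counts. Selections with at least one genuine: C(35,6) − C(17,6) = 1623160 − 12376 = 1610784.
Of those, selections where exactly 2 are genuine: C(18,2)·C(17,4) = 153·2380 = 364140.
Conditional probability = 364140/1610784 = 85/376.

85/376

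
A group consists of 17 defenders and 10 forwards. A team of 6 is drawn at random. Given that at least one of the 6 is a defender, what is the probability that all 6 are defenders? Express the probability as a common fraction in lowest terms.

Work in counts. Selections with at least one defender: C(27,6) − C(10,6) = 296010 − 210 = 295800.
Of those, selections where all 6 are defenders: C(17,6) = 12376.
Conditional probability = 12376/295800 = 91/2175.

91/2175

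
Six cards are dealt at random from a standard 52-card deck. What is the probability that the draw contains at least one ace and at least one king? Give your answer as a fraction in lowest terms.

718637/5089630

There are C(52,6) = 20358520 possible draws.
By inclusion-exclusion on the complements, draws missing all aces or all kings: C(48,6) + C(48,6) − C(44,6) = 12271512 + 12271512 − 7059052 = 17483972.
So draws with at least one of each: 20358520 − 17483972 = 2874548, probability 2874548/20358520 = 718637/5089630.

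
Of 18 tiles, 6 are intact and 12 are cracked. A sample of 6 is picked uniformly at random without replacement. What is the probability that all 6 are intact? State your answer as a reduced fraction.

There are C(18,6) = 18564 possible selections.
Selections with all intact: C(6,6) = 1.
Probability = 1/18564.

1/18564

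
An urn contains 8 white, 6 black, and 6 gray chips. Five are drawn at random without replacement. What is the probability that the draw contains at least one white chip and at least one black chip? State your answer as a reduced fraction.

There are C(20,5) = 15504 possible draws.
By inclusion-exclusion on the complements, draws missing all white or all black: C(12,5) + C(14,5) − C(6,5) = 792 + 2002 − 6 = 2788.
So draws with at least one of each: 15504 − 2788 = 12716, probability 12716/15504 = 187/228.

187/228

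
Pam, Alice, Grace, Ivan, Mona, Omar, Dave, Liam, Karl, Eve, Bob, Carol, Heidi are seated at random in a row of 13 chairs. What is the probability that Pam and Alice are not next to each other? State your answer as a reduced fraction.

There are 13! = 6227020800 arrangements.
Arrangements with Pam and Alice adjacent: 2·12! = 958003200.
So not adjacent: 6227020800 − 958003200 = 5269017600, probability 5269017600/6227020800 = 11/13.

11/13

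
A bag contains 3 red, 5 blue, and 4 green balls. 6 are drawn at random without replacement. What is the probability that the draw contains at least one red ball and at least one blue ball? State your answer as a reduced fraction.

There are C(12,6) = 924 possible draws.
By inclusion-exclusion on the complements, draws missing all red or all blue: C(9,6) + C(7,6) − C(4,6) = 84 + 7 − 0 = 91.
So draws with at least one of each: 924 − 91 = 833, probability 833/924 = 119/132.

119/132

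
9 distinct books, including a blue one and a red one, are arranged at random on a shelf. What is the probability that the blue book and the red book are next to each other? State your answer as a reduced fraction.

There are 9! = 362880 arrangements.
Treat the blue book and the red book as a block: 8! arrangements of the blocks × 2 orders within the block = 2·40320 = 80640.
Probability = 80640/362880 = 2/9.

2/9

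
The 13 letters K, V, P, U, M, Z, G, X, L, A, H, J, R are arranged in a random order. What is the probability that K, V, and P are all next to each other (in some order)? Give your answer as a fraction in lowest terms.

There are 13! = 6227020800 arrangements.
Treat the three as one block: 11! placements × 3! orders within the block = 39916800·6 = 239500800.
Probability = 239500800/6227020800 = 1/26.

1/26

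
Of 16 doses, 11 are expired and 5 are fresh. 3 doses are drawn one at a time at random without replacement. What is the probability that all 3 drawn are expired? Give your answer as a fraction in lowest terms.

Multiply the conditional probabilities at each draw: 11/16 · 10/15 · 9/14 = 990/3360 = 33/112.

33/112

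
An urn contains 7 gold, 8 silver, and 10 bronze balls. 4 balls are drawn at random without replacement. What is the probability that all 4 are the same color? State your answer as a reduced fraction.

63/2530

There are C(25,4) = 12650 ways to draw 4 balls.
All same color: C(7,4) + C(8,4) + C(10,4) = 35 + 70 + 210 = 315.
Probability = 315/12650 = 63/2530.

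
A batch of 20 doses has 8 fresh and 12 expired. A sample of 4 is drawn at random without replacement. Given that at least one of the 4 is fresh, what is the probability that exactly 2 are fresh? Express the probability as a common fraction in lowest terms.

Work in counts. Selections with at least one fresh: C(20,4) − C(12,4) = 4845 − 495 = 4350.
Of those, selections where exactly 2 are fresh: C(8,2)·C(12,2) = 28·66 = 1848.
Conditional probability = 1848/4350 = 308/725.

308/725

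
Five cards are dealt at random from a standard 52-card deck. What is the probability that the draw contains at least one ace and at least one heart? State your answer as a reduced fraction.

There are C(52,5) = 2598960 possible draws.
By inclusion-exclusion on the complements, draws missing all aces or all hearts: C(48,5) + C(39,5) − C(36,5) = 1712304 + 575757 − 376992 = 1911069.
So draws with at least one of each: 2598960 − 1911069 = 687891, probability 687891/2598960 = 229297/866320.

229297/866320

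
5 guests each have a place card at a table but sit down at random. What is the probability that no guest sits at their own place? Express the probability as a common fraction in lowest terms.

11/30

There are 5! = 120 seatings.
By inclusion-exclusion, seatings with no fixed points: C(5,0)·5! − C(5,1)·4! + C(5,2)·3! − C(5,3)·2! + C(5,4)·1! − C(5,5)·0! = 44.
Probability = 44/120 = 11/30.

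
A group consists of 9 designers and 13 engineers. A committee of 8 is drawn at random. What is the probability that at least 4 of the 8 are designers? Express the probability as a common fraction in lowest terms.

269/646

Total selections: C(22,8) = 319770.
Favorable selections (at least 4 designers): C(9,4)·C(13,4) + C(9,5)·C(13,3) + C(9,6)·C(13,2) + C(9,7)·C(13,1) + C(9,8)·C(13,0) = 90090 + 36036 + 6552 + 468 + 9 = 133155.
Probability = 133155/319770 = 269/646.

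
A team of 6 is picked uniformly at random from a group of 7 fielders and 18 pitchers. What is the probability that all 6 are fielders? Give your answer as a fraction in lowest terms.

1/25300

There are C(25,6) = 177100 possible selections.
Selections with all fielders: C(7,6) = 7.
Probability = 7/177100 = 1/25300.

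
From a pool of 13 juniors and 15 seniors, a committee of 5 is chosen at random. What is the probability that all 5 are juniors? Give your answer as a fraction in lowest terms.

There are C(28,5) = 98280 possible selections.
Selections with all juniors: C(13,5) = 1287.
Probability = 1287/98280 = 11/840.

11/840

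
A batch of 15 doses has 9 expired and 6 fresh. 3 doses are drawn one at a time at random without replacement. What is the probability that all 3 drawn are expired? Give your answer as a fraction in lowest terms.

Multiply the conditional probabilities at each draw: 9/15 · 8/14 · 7/13 = 504/2730 = 12/65.

12/65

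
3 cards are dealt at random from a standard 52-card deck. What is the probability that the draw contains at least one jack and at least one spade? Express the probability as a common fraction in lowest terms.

There are C(52,3) = 22100 possible draws.
By inclusion-exclusion on the complements, draws missing all jacks or all spades: C(48,3) + C(39,3) − C(36,3) = 17296 + 9139 − 7140 = 19295.
So draws with at least one of each: 22100 − 19295 = 2805, probability 2805/22100 = 33/260.

33/260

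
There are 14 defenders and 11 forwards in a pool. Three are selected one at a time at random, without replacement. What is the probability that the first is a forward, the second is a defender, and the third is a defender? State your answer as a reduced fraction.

Multiply the conditional probabilities at each draw: 11/25 · 14/24 · 13/23 = 2002/13800 = 1001/6900.

1001/6900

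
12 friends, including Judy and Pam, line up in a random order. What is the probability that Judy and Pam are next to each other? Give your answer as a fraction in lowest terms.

1/6

There are 12! = 479001600 arrangements.
Treat Judy and Pam as a block: 11! arrangements of the blocks × 2 orders within the block = 2·39916800 = 79833600.
Probability = 79833600/479001600 = 1/6.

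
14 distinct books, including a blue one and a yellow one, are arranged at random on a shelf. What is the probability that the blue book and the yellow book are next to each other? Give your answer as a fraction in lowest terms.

1/7

There are 14! = 87178291200 arrangements.
Treat the blue book and the yellow book as a block: 13! arrangements of the blocks × 2 orders within the block = 2·6227020800 = 12454041600.
Probability = 12454041600/87178291200 = 1/7.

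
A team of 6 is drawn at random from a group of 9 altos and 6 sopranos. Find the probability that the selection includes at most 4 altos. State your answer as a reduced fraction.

Total selections: C(15,6) = 5005.
Count the complement (more than 4 altos): C(9,5)·C(6,1) + C(9,6)·C(6,0) = 756 + 84 = 840.
Probability = 1 − 840/5005 = 4165/5005 = 119/143.

119/143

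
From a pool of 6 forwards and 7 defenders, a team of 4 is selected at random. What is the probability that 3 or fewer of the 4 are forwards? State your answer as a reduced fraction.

Total selections: C(13,4) = 715.
The complement is exactly 4 forwards: C(6,4)·C(7,0) = 15.
Probability = 1 − 15/715 = 700/715 = 140/143.

140/143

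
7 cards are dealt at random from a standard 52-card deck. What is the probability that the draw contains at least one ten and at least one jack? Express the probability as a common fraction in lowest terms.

3105873/16723070

There are C(52,7) = 133784560 possible draws.
By inclusion-exclusion on the complements, draws missing all tens or all jacks: C(48,7) + C(48,7) − C(44,7) = 73629072 + 73629072 − 38320568 = 108937576.
So draws with at least one of each: 133784560 − 108937576 = 24846984, probability 24846984/133784560 = 3105873/16723070.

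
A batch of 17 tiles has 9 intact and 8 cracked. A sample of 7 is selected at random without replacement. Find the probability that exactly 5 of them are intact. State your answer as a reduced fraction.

There are C(17,7) = 19448 ways to choose 7 from 17.
Selections with exactly 5 intact: choose 5 of the 9 intact and 2 of the 8 cracked, C(9,5)·C(8,2) = 126·28 = 3528.
Probability = 3528/19448 = 441/2431.

441/2431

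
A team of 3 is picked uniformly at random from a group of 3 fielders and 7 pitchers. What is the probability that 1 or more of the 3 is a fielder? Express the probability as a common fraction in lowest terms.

Total selections: C(10,3) = 120.
Favorable selections (1 or more fielder): C(3,1)·C(7,2) + C(3,2)·C(7,1) + C(3,3)·C(7,0) = 63 + 21 + 1 = 85.
Probability = 85/120 = 17/24.

17/24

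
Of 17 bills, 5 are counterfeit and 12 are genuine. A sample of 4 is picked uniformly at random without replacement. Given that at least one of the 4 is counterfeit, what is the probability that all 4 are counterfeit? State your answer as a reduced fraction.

1/377

Work in counts. Selections with at least one counterfeit: C(17,4) − C(12,4) = 2380 − 495 = 1885.
Of those, selections where all 4 are counterfeit: C(5,4) = 5.
Conditional probability = 5/1885 = 1/377.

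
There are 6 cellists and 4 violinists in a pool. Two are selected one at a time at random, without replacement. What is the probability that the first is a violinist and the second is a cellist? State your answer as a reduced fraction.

Multiply the conditional probabilities at each draw: 4/10 · 6/9 = 24/90 = 4/15.

4/15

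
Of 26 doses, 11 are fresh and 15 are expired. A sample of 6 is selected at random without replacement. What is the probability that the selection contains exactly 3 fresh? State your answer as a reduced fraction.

15/46

Total number of selections: C(26,6) = 230230.
Selections with exactly 3 fresh: choose 3 of the 11 fresh and 3 of the 15 expired, C(11,3)·C(15,3) = 165·455 = 75075.
Probability = 75075/230230 = 15/46.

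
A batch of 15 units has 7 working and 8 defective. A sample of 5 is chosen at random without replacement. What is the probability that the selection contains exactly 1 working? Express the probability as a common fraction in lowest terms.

There are C(15,5) = 3003 ways to choose 5 from 15.
Selections with exactly 1 working: choose 1 of the 7 working and 4 of the 8 defective, C(7,1)·C(8,4) = 7·70 = 490.
Probability = 490/3003 = 70/429.

70/429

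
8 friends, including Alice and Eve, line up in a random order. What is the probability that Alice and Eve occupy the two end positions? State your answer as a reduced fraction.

There are 8! = 40320 arrangements.
Place Alice and Eve at the ends in 2 ways, arrange the remaining 6 in 6! = 720 ways: 2·720 = 1440.
Probability = 1440/40320 = 1/28.

1/28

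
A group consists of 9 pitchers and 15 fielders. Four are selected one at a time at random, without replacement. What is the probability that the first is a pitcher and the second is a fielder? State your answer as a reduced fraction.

Multiply the conditional probabilities at each draw: 9/24 · 15/23 = 135/552 = 45/184.

45/184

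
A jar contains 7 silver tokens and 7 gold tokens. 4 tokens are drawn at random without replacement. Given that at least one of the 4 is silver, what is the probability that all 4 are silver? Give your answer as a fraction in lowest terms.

Work in counts. Selections with at least one silver: C(14,4) − C(7,4) = 1001 − 35 = 966.
Of those, selections where all 4 are silver: C(7,4) = 35.
Conditional probability = 35/966 = 5/138.

5/138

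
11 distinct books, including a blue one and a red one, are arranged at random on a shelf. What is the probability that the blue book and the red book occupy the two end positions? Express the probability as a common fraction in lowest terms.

1/55

There are 11! = 39916800 arrangements.
Place the blue book and the red book at the ends in 2 ways, arrange the remaining 9 in 9! = 362880 ways: 2·362880 = 725760.
Probability = 725760/39916800 = 1/55.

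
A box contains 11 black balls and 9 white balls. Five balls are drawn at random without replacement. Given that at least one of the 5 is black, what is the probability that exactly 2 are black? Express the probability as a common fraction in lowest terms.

70/233

Work in counts. Selections with at least one black: C(20,5) − C(9,5) = 15504 − 126 = 15378.
Of those, selections where exactly 2 are black: C(11,2)·C(9,3) = 55·84 = 4620.
Conditional probability = 4620/15378 = 70/233.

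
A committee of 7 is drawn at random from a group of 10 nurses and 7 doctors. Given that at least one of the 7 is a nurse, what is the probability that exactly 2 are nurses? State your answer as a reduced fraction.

Work in counts. Selections with at least one nurse: C(17,7) − C(7,7) = 19448 − 1 = 19447.
Of those, selections where exactly 2 are nurses: C(10,2)·C(7,5) = 45·21 = 945.
Conditional probability = 945/19447.

945/19447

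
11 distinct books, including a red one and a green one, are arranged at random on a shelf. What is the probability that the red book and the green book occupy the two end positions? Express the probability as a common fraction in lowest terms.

1/55

There are 11! = 39916800 arrangements.
Place the red book and the green book at the ends in 2 ways, arrange the remaining 9 in 9! = 362880 ways: 2·362880 = 725760.
Probability = 725760/39916800 = 1/55.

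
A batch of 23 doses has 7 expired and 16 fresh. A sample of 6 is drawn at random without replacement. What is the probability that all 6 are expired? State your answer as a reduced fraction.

1/14421

There are C(23,6) = 100947 possible selections.
Selections with all expired: C(7,6) = 7.
Probability = 7/100947 = 1/14421.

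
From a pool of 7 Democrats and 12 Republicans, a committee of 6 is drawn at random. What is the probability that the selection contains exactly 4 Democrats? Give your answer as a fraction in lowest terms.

55/646

There are C(19,6) = 27132 ways to choose 6 from 19.
Selections with exactly 4 Democrats: choose 4 of the 7 Democrats and 2 of the 12 Republicans, C(7,4)·C(12,2) = 35·66 = 2310.
Probability = 2310/27132 = 55/646.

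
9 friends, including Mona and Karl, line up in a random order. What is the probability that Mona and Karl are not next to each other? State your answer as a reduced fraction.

7/9

There are 9! = 362880 arrangements.
Arrangements with Mona and Karl adjacent: 2·8! = 80640.
So not adjacent: 362880 − 80640 = 282240, probability 282240/362880 = 7/9.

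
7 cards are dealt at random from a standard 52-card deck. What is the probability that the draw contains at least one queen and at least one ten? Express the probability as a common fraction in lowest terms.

There are C(52,7) = 133784560 possible draws.
By inclusion-exclusion on the complements, draws missing all queens or all tens: C(48,7) + C(48,7) − C(44,7) = 73629072 + 73629072 − 38320568 = 108937576.
So draws with at least one of each: 133784560 − 108937576 = 24846984, probability 24846984/133784560 = 3105873/16723070.

3105873/16723070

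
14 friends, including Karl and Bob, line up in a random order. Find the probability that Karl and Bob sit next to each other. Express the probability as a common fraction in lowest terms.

1/7

There are 14! = 87178291200 arrangements.
Treat Karl and Bob as a block: 13! arrangements of the blocks × 2 orders within the block = 2·6227020800 = 12454041600.
Probability = 12454041600/87178291200 = 1/7.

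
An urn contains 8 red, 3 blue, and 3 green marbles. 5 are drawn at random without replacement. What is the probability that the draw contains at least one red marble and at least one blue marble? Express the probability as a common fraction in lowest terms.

59/77

There are C(14,5) = 2002 possible draws.
By inclusion-exclusion on the complements, draws missing all red or all blue: C(6,5) + C(11,5) − C(3,5) = 6 + 462 − 0 = 468.
So draws with at least one of each: 2002 − 468 = 1534, probability 1534/2002 = 59/77.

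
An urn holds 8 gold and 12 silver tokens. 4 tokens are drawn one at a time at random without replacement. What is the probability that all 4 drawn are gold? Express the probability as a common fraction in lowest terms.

14/969

Multiply the conditional probabilities at each draw: 8/20 · 7/19 · 6/18 · 5/17 = 1680/116280 = 14/969.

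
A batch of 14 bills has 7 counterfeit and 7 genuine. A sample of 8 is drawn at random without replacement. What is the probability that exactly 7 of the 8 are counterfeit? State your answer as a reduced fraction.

1/429

There are C(14,8) = 3003 ways to choose 8 from 14.
Selections with exactly 7 counterfeit: choose 7 of the 7 counterfeit and 1 of the 7 genuine, C(7,7)·C(7,1) = 1·7 = 7.
Probability = 7/3003 = 1/429.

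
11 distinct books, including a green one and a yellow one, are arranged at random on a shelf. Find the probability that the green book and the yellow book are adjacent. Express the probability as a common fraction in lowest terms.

There are 11! = 39916800 arrangements.
Treat the green book and the yellow book as a block: 10! arrangements of the blocks × 2 orders within the block = 2·3628800 = 7257600.
Probability = 7257600/39916800 = 2/11.

2/11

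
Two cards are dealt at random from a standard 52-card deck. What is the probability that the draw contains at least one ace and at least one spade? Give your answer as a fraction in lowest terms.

There are C(52,2) = 1326 possible draws.
By inclusion-exclusion on the complements, draws missing all aces or all spades: C(48,2) + C(39,2) − C(36,2) = 1128 + 741 − 630 = 1239.
So draws with at least one of each: 1326 − 1239 = 87, probability 87/1326 = 29/442.

29/442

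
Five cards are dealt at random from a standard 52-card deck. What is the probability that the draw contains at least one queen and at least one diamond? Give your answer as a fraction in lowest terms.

229297/866320

There are C(52,5) = 2598960 possible draws.
By inclusion-exclusion on the complements, draws missing all queens or all diamonds: C(48,5) + C(39,5) − C(36,5) = 1712304 + 575757 − 376992 = 1911069.
So draws with at least one of each: 2598960 − 1911069 = 687891, probability 687891/2598960 = 229297/866320.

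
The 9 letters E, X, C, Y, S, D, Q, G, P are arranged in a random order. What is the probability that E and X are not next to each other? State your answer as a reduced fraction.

7/9

There are 9! = 362880 arrangements.
Arrangements with E and X adjacent: 2·8! = 80640.
So not adjacent: 362880 − 80640 = 282240, probability 282240/362880 = 7/9.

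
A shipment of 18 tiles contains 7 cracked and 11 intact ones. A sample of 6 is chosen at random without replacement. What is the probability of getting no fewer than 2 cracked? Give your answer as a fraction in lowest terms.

177/221

There are C(18,6) = 18564 ways to choose the 6.
Count the complement (fewer than 2 cracked): C(7,0)·C(11,6) + C(7,1)·C(11,5) = 462 + 3234 = 3696.
Probability = 1 − 3696/18564 = 14868/18564 = 177/221.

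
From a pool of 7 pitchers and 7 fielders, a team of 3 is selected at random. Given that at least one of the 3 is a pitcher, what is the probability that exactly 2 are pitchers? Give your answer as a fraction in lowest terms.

21/47

Work in counts. Selections with at least one pitcher: C(14,3) − C(7,3) = 364 − 35 = 329.
Of those, selections where exactly 2 are pitchers: C(7,2)·C(7,1) = 21·7 = 147.
Conditional probability = 147/329 = 21/47.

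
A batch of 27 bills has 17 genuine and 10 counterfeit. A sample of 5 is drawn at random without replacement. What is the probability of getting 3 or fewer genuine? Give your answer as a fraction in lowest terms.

2819/4485

Total selections: C(27,5) = 80730.
Count the complement (more than 3 genuine): C(17,4)·C(10,1) + C(17,5)·C(10,0) = 23800 + 6188 = 29988.
Probability = 1 − 29988/80730 = 50742/80730 = 2819/4485.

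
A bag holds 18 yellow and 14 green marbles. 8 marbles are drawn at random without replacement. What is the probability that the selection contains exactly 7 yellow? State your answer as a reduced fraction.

952/22475

Total number of selections: C(32,8) = 10518300.
Selections with exactly 7 yellow: choose 7 of the 18 yellow and 1 of the 14 green, C(18,7)·C(14,1) = 31824·14 = 445536.
Probability = 445536/10518300 = 952/22475.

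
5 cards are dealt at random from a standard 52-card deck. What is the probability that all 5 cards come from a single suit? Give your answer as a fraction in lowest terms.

There are C(52,5) = 2598960 possible 5-card hands.
Hands of one suit: 4 suits × C(13,5) = 4·1287 = 5148.
Probability = 5148/2598960 = 33/16660.

33/16660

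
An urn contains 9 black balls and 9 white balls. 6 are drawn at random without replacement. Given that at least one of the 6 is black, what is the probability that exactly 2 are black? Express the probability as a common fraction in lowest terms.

Work in counts. Selections with at least one black: C(18,6) − C(9,6) = 18564 − 84 = 18480.
Of those, selections where exactly 2 are black: C(9,2)·C(9,4) = 36·126 = 4536.
Conditional probability = 4536/18480 = 27/110.

27/110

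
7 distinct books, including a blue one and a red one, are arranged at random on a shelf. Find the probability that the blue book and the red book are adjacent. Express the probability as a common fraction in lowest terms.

There are 7! = 5040 arrangements.
Treat the blue book and the red book as a block: 6! arrangements of the blocks × 2 orders within the block = 2·720 = 1440.
Probability = 1440/5040 = 2/7.

2/7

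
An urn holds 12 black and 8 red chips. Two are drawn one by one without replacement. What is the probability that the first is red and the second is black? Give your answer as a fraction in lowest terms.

Multiply the conditional probabilities at each draw: 8/20 · 12/19 = 96/380 = 24/95.

24/95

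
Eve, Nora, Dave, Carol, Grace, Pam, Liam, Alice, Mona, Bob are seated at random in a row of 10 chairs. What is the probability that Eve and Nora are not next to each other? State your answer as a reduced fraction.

4/5

There are 10! = 3628800 arrangements.
Arrangements with Eve and Nora adjacent: 2·9! = 725760.
So not adjacent: 3628800 − 725760 = 2903040, probability 2903040/3628800 = 4/5.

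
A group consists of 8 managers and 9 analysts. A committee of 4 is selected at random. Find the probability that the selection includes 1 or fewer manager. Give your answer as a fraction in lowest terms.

There are C(17,4) = 2380 ways to choose the 4.
Favorable selections (1 or fewer manager): C(8,0)·C(9,4) + C(8,1)·C(9,3) = 126 + 672 = 798.
Probability = 798/2380 = 57/170.

57/170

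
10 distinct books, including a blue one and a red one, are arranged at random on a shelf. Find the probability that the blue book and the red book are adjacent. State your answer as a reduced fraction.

There are 10! = 3628800 arrangements.
Treat the blue book and the red book as a block: 9! arrangements of the blocks × 2 orders within the block = 2·362880 = 725760.
Probability = 725760/3628800 = 1/5.

1/5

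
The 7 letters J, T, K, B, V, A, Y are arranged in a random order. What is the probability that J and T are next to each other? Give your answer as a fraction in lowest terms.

2/7

There are 7! = 5040 arrangements.
Treat J and T as a block: 6! arrangements of the blocks × 2 orders within the block = 2·720 = 1440.
Probability = 1440/5040 = 2/7.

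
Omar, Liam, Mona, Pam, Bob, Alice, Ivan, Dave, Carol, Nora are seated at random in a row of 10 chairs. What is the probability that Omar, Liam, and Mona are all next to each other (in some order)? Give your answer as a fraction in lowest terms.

1/15

There are 10! = 3628800 arrangements.
Treat the three as one block: 8! placements × 3! orders within the block = 40320·6 = 241920.
Probability = 241920/3628800 = 1/15.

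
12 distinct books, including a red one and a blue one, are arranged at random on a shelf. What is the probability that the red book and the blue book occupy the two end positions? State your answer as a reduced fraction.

There are 12! = 479001600 arrangements.
Place the red book and the blue book at the ends in 2 ways, arrange the remaining 10 in 10! = 3628800 ways: 2·3628800 = 7257600.
Probability = 7257600/479001600 = 1/66.

1/66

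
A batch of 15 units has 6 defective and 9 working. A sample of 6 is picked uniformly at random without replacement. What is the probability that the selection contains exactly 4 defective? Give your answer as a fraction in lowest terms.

108/1001

Total number of selections: C(15,6) = 5005.
Selections with exactly 4 defective: choose 4 of the 6 defective and 2 of the 9 working, C(6,4)·C(9,2) = 15·36 = 540.
Probability = 540/5005 = 108/1001.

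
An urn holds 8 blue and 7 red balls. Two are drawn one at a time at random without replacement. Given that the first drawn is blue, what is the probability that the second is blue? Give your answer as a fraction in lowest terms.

1/2

After removing one blue, 14 remain: 7 blue and 7 red.
So the probability the next is blue is 7/14 = 1/2.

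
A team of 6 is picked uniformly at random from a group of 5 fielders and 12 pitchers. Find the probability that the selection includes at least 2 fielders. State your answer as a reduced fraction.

1873/3094

There are C(17,6) = 12376 ways to choose the 6.
Count the complement (fewer than 2 fielders): C(5,0)·C(12,6) + C(5,1)·C(12,5) = 924 + 3960 = 4884.
Probability = 1 − 4884/12376 = 7492/12376 = 1873/3094.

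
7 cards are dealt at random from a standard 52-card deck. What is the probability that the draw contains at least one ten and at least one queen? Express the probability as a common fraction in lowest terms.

There are C(52,7) = 133784560 possible draws.
By inclusion-exclusion on the complements, draws missing all tens or all queens: C(48,7) + C(48,7) − C(44,7) = 73629072 + 73629072 − 38320568 = 108937576.
So draws with at least one of each: 133784560 − 108937576 = 24846984, probability 24846984/133784560 = 3105873/16723070.

3105873/16723070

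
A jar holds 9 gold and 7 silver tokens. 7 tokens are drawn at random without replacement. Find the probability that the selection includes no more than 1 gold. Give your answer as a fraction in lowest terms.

Total selections: C(16,7) = 11440.
Favorable selections (no more than 1 gold): C(9,0)·C(7,7) + C(9,1)·C(7,6) = 1 + 63 = 64.
Probability = 64/11440 = 4/715.

4/715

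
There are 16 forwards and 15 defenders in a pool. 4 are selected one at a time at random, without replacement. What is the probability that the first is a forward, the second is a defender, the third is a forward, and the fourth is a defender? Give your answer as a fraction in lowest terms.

60/899

Multiply the conditional probabilities at each draw: 16/31 · 15/30 · 15/29 · 14/28 = 50400/755160 = 60/899.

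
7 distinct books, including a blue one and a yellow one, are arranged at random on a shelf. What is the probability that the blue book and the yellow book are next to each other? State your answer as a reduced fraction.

There are 7! = 5040 arrangements.
Treat the blue book and the yellow book as a block: 6! arrangements of the blocks × 2 orders within the block = 2·720 = 1440.
Probability = 1440/5040 = 2/7.

2/7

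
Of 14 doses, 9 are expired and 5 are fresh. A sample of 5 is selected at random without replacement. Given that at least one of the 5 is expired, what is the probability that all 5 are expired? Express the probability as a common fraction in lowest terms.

42/667

Work in counts. Selections with at least one expired: C(14,5) − C(5,5) = 2002 − 1 = 2001.
Of those, selections where all 5 are expired: C(9,5) = 126.
Conditional probability = 126/2001 = 42/667.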